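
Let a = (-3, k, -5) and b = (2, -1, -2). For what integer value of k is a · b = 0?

4

a · b = (-3)·2 + k·(-1) + (-5)·(-2) = 4 - 1k
Set equal to 0: -1k = -4, so k = 4.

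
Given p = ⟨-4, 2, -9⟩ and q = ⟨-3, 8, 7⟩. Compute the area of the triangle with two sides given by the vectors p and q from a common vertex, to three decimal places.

i: 2·7 - (-9)·8 = 14 - (-72) = 86
j: (-9)·(-3) - (-4)·7 = 27 - (-28) = 55
k: (-4)·8 - 2·(-3) = -32 - (-6) = -26
p × q = (86, 55, -26)
|p × q| = √(86² + 55² + (-26)²) = √11097 ≈ 105.3423
area = ½ · 105.3423 ≈ 52.671

52.671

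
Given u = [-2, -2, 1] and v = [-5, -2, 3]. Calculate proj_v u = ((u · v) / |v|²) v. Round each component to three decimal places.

u · v = (-2)·(-5) + (-2)·(-2) + 1·3 = 10 + 4 + 3 = 17
|v|² = 25 + 4 + 9 = 38
proj_v u = (17/38) · (-5, -2, 3) ≈ (-2.237, -0.895, 1.342)

(-2.237, -0.895, 1.342)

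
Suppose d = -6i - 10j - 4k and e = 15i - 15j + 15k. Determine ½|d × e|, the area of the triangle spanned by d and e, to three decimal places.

i: (-10)·15 - (-4)·(-15) = -150 - 60 = -210
j: (-4)·15 - (-6)·15 = -60 - (-90) = 30
k: (-6)·(-15) - (-10)·15 = 90 - (-150) = 240
d × e = (-210, 30, 240)
|d × e| = √((-210)² + 30² + 240²) = √102600 ≈ 320.3123
area = ½ · 320.3123 ≈ 160.156

160.156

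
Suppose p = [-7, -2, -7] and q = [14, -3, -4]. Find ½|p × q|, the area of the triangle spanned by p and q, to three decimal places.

67.908

i: (-2)·(-4) - (-7)·(-3) = 8 - 21 = -13
j: (-7)·14 - (-7)·(-4) = -98 - 28 = -126
k: (-7)·(-3) - (-2)·14 = 21 - (-28) = 49
p × q = (-13, -126, 49)
|p × q| = √((-13)² + (-126)² + 49²) = √18446 ≈ 135.8161
area = ½ · 135.8161 ≈ 67.908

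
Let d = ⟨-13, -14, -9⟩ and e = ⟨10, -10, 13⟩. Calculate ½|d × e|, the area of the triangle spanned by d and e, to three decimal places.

i: (-14)·13 - (-9)·(-10) = -182 - 90 = -272
j: (-9)·10 - (-13)·13 = -90 - (-169) = 79
k: (-13)·(-10) - (-14)·10 = 130 - (-140) = 270
d × e = (-272, 79, 270)
|d × e| = √((-272)² + 79² + 270²) = √153125 ≈ 391.3119
area = ½ · 391.3119 ≈ 195.656

195.656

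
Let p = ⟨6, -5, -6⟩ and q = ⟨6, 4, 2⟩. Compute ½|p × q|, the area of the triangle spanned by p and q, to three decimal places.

36.797

i: (-5)·2 - (-6)·4 = -10 - (-24) = 14
j: (-6)·6 - 6·2 = -36 - 12 = -48
k: 6·4 - (-5)·6 = 24 - (-30) = 54
p × q = (14, -48, 54)
|p × q| = √(14² + (-48)² + 54²) = √5416 ≈ 73.5935
area = ½ · 73.5935 ≈ 36.797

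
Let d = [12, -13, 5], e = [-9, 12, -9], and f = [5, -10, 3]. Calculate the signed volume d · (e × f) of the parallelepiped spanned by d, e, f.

e × f:
i: 12·3 - (-9)·(-10) = 36 - 90 = -54
j: (-9)·5 - (-9)·3 = -45 - (-27) = -18
k: (-9)·(-10) - 12·5 = 90 - 60 = 30
e × f = (-54, -18, 30)
d · (e × f) = 12·(-54) + (-13)·(-18) + 5·30 = -648 + 234 + 150 = -264

-264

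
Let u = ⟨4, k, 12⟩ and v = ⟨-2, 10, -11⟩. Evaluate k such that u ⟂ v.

u · v = 4·(-2) + k·10 + 12·(-11) = -140 + 10k
Set equal to 0: 10k = 140, so k = 14.

14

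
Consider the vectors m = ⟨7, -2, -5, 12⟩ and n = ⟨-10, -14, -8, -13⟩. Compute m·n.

m · n = 7·(-10) + (-2)·(-14) + (-5)·(-8) + 12·(-13) = -70 + 28 + 40 - 156 = -158

-158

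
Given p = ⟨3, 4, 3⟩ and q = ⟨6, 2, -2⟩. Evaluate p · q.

p · q = 3·6 + 4·2 + 3·(-2) = 18 + 8 - 6 = 20

20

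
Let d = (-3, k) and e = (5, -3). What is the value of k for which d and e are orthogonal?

d · e = (-3)·5 + k·(-3) = -15 - 3k
Set equal to 0: -3k = 15, so k = -5.

-5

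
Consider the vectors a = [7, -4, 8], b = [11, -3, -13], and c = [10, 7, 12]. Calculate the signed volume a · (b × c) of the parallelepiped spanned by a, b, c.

b × c:
i: (-3)·12 - (-13)·7 = -36 - (-91) = 55
j: (-13)·10 - 11·12 = -130 - 132 = -262
k: 11·7 - (-3)·10 = 77 - (-30) = 107
b × c = (55, -262, 107)
a · (b × c) = 7·55 + (-4)·(-262) + 8·107 = 385 + 1048 + 856 = 2289

2289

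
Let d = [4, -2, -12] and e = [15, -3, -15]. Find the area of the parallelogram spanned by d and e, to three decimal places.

i: (-2)·(-15) - (-12)·(-3) = 30 - 36 = -6
j: (-12)·15 - 4·(-15) = -180 - (-60) = -120
k: 4·(-3) - (-2)·15 = -12 - (-30) = 18
d × e = (-6, -120, 18)
|d × e| = √((-6)² + (-120)² + 18²) = √14760 ≈ 121.4907

121.491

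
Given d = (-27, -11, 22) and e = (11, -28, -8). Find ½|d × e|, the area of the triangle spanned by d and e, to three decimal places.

562.455

i: (-11)·(-8) - 22·(-28) = 88 - (-616) = 704
j: 22·11 - (-27)·(-8) = 242 - 216 = 26
k: (-27)·(-28) - (-11)·11 = 756 - (-121) = 877
d × e = (704, 26, 877)
|d × e| = √(704² + 26² + 877²) = √1265421 ≈ 1124.9093
area = ½ · 1124.9093 ≈ 562.455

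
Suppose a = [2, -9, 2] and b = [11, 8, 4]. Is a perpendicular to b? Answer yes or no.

a · b = 2·11 + (-9)·8 + 2·4 = 22 - 72 + 8 = -42
Nonzero, so the vectors are not orthogonal.

no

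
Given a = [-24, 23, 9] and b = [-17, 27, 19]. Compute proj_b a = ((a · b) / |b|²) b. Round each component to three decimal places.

a · b = (-24)·(-17) + 23·27 + 9·19 = 408 + 621 + 171 = 1200
|b|² = 289 + 729 + 361 = 1379
proj_b a = (1200/1379) · (-17, 27, 19) ≈ (-14.793, 23.495, 16.534)

(-14.793, 23.495, 16.534)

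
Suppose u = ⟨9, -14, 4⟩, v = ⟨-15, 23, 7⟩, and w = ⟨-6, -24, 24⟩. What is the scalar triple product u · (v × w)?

4020

v × w:
i: 23·24 - 7·(-24) = 552 - (-168) = 720
j: 7·(-6) - (-15)·24 = -42 - (-360) = 318
k: (-15)·(-24) - 23·(-6) = 360 - (-138) = 498
v × w = (720, 318, 498)
u · (v × w) = 9·720 + (-14)·318 + 4·498 = 6480 - 4452 + 1992 = 4020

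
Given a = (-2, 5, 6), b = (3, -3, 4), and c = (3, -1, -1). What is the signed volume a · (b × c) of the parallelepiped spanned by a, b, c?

97

b × c:
i: (-3)·(-1) - 4·(-1) = 3 - (-4) = 7
j: 4·3 - 3·(-1) = 12 - (-3) = 15
k: 3·(-1) - (-3)·3 = -3 - (-9) = 6
b × c = (7, 15, 6)
a · (b × c) = (-2)·7 + 5·15 + 6·6 = -14 + 75 + 36 = 97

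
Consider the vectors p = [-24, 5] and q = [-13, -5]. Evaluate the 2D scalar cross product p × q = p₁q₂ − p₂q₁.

(-24)·(-5) - 5·(-13) = 120 - (-65) = 185

185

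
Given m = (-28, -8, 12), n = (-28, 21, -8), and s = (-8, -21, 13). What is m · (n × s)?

2708

n × s:
i: 21·13 - (-8)·(-21) = 273 - 168 = 105
j: (-8)·(-8) - (-28)·13 = 64 - (-364) = 428
k: (-28)·(-21) - 21·(-8) = 588 - (-168) = 756
n × s = (105, 428, 756)
m · (n × s) = (-28)·105 + (-8)·428 + 12·756 = -2940 - 3424 + 9072 = 2708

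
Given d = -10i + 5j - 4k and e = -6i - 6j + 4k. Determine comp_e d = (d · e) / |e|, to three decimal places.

1.492

d · e = (-10)·(-6) + 5·(-6) + (-4)·4 = 60 - 30 - 16 = 14
|e| = √(36 + 36 + 16) = √88 ≈ 9.3808
comp_e d = 14 / √88 ≈ 1.492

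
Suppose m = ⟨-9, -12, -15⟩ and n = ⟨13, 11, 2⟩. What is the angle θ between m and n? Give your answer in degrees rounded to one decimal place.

m · n = (-9)·13 + (-12)·11 + (-15)·2 = -117 - 132 - 30 = -279
|m|² = 81 + 144 + 225 = 450,  |m| = √450 ≈ 21.213203
|n|² = 169 + 121 + 4 = 294,  |n| = √294 ≈ 17.146428
cos θ = -279 / (21.213203 · 17.146428) ≈ -0.76705
θ = arccos(-0.76705) ≈ 140.1°

140.1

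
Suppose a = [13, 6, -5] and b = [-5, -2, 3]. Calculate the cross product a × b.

(8, -14, 4)

i: 6·3 - (-5)·(-2) = 18 - 10 = 8
j: (-5)·(-5) - 13·3 = 25 - 39 = -14
k: 13·(-2) - 6·(-5) = -26 - (-30) = 4
a × b = (8, -14, 4)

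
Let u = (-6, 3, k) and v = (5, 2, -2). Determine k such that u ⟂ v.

-12

u · v = (-6)·5 + 3·2 + k·(-2) = -24 - 2k
Set equal to 0: -2k = 24, so k = -12.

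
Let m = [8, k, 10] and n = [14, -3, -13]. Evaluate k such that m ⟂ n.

m · n = 8·14 + k·(-3) + 10·(-13) = -18 - 3k
Set equal to 0: -3k = 18, so k = -6.

-6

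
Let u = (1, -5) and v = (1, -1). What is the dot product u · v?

u · v = 1·1 + (-5)·(-1) = 1 + 5 = 6

6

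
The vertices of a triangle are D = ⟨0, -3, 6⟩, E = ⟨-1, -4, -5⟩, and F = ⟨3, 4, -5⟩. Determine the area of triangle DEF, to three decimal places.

49.234

DE = (-1, -1, -11),  DF = (3, 7, -11)
i: (-1)·(-11) - (-11)·7 = 11 - (-77) = 88
j: (-11)·3 - (-1)·(-11) = -33 - 11 = -44
k: (-1)·7 - (-1)·3 = -7 - (-3) = -4
DE × DF = (88, -44, -4)
|DE × DF| = √9696 ≈ 98.4683
area = ½ · 98.4683 ≈ 49.234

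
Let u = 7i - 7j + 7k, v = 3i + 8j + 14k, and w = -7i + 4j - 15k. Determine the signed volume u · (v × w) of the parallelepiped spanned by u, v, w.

-385

v × w:
i: 8·(-15) - 14·4 = -120 - 56 = -176
j: 14·(-7) - 3·(-15) = -98 - (-45) = -53
k: 3·4 - 8·(-7) = 12 - (-56) = 68
v × w = (-176, -53, 68)
u · (v × w) = 7·(-176) + (-7)·(-53) + 7·68 = -1232 + 371 + 476 = -385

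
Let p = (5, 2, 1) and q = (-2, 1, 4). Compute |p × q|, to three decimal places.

i: 2·4 - 1·1 = 8 - 1 = 7
j: 1·(-2) - 5·4 = -2 - 20 = -22
k: 5·1 - 2·(-2) = 5 - (-4) = 9
p × q = (7, -22, 9)
|p × q| = √(7² + (-22)² + 9²) = √614 ≈ 24.7790

24.779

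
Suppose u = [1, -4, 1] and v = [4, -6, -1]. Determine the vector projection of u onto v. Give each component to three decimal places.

u · v = 1·4 + (-4)·(-6) + 1·(-1) = 4 + 24 - 1 = 27
|v|² = 16 + 36 + 1 = 53
proj_v u = (27/53) · (4, -6, -1) ≈ (2.038, -3.057, -0.509)

(2.038, -3.057, -0.509)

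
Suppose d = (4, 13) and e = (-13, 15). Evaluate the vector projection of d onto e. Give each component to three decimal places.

d · e = 4·(-13) + 13·15 = -52 + 195 = 143
|e|² = 169 + 225 = 394
proj_e d = (143/394) · (-13, 15) ≈ (-4.718, 5.444)

(-4.718, 5.444)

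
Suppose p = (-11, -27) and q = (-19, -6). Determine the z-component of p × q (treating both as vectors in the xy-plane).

(-11)·(-6) - (-27)·(-19) = 66 - 513 = -447

-447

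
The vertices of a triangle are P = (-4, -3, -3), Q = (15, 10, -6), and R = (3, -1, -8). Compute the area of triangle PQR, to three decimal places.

54.236

PQ = (19, 13, -3),  PR = (7, 2, -5)
i: 13·(-5) - (-3)·2 = -65 - (-6) = -59
j: (-3)·7 - 19·(-5) = -21 - (-95) = 74
k: 19·2 - 13·7 = 38 - 91 = -53
PQ × PR = (-59, 74, -53)
|PQ × PR| = √11766 ≈ 108.4712
area = ½ · 108.4712 ≈ 54.236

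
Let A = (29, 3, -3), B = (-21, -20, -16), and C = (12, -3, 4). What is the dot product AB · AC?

897

AB = B − A = (-50, -23, -13)
AC = C − A = (-17, -6, 7)
AB · AC = (-50)·(-17) + (-23)·(-6) + (-13)·7 = 850 + 138 - 91 = 897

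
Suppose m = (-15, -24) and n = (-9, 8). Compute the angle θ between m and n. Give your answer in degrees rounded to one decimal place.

m · n = (-15)·(-9) + (-24)·8 = 135 - 192 = -57
|m|² = 225 + 576 = 801,  |m| = √801 ≈ 28.301943
|n|² = 81 + 64 = 145,  |n| = √145 ≈ 12.041595
cos θ = -57 / (28.301943 · 12.041595) ≈ -0.16725
θ = arccos(-0.16725) ≈ 99.6°

99.6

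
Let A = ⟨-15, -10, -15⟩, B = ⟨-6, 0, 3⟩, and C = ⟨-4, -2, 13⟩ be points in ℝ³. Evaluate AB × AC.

(136, -54, -38)

AB = (9, 10, 18)
AC = (11, 8, 28)
i: 10·28 - 18·8 = 280 - 144 = 136
j: 18·11 - 9·28 = 198 - 252 = -54
k: 9·8 - 10·11 = 72 - 110 = -38
AB × AC = (136, -54, -38)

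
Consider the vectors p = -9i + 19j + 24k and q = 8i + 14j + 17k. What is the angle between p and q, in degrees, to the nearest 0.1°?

p · q = (-9)·8 + 19·14 + 24·17 = -72 + 266 + 408 = 602
|p|² = 81 + 361 + 576 = 1018,  |p| = √1018 ≈ 31.906112
|q|² = 64 + 196 + 289 = 549,  |q| = √549 ≈ 23.430749
cos θ = 602 / (31.906112 · 23.430749) ≈ 0.80526
θ = arccos(0.80526) ≈ 36.4°

36.4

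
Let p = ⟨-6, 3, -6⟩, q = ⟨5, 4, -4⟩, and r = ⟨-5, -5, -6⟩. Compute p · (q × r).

q × r:
i: 4·(-6) - (-4)·(-5) = -24 - 20 = -44
j: (-4)·(-5) - 5·(-6) = 20 - (-30) = 50
k: 5·(-5) - 4·(-5) = -25 - (-20) = -5
q × r = (-44, 50, -5)
p · (q × r) = (-6)·(-44) + 3·50 + (-6)·(-5) = 264 + 150 + 30 = 444

444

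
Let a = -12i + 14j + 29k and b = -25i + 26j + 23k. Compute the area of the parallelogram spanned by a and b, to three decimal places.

624.235

i: 14·23 - 29·26 = 322 - 754 = -432
j: 29·(-25) - (-12)·23 = -725 - (-276) = -449
k: (-12)·26 - 14·(-25) = -312 - (-350) = 38
a × b = (-432, -449, 38)
|a × b| = √((-432)² + (-449)² + 38²) = √389669 ≈ 624.2347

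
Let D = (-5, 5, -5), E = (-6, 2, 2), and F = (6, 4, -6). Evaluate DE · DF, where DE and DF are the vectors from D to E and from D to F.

DE = E − D = (-1, -3, 7)
DF = F − D = (11, -1, -1)
DE · DF = (-1)·11 + (-3)·(-1) + 7·(-1) = -11 + 3 - 7 = -15

-15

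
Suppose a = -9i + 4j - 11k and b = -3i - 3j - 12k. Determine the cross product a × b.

i: 4·(-12) - (-11)·(-3) = -48 - 33 = -81
j: (-11)·(-3) - (-9)·(-12) = 33 - 108 = -75
k: (-9)·(-3) - 4·(-3) = 27 - (-12) = 39
a × b = (-81, -75, 39)

(-81, -75, 39)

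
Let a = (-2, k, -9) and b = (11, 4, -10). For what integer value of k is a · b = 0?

a · b = (-2)·11 + k·4 + (-9)·(-10) = 68 + 4k
Set equal to 0: 4k = -68, so k = -17.

-17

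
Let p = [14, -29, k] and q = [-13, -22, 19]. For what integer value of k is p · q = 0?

-24

p · q = 14·(-13) + (-29)·(-22) + k·19 = 456 + 19k
Set equal to 0: 19k = -456, so k = -24.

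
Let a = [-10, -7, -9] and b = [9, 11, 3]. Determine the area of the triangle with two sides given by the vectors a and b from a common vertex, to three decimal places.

52.187

i: (-7)·3 - (-9)·11 = -21 - (-99) = 78
j: (-9)·9 - (-10)·3 = -81 - (-30) = -51
k: (-10)·11 - (-7)·9 = -110 - (-63) = -47
a × b = (78, -51, -47)
|a × b| = √(78² + (-51)² + (-47)²) = √10894 ≈ 104.3743
area = ½ · 104.3743 ≈ 52.187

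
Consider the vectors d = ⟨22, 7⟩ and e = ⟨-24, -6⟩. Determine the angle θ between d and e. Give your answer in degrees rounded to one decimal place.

176.4

d · e = 22·(-24) + 7·(-6) = -528 - 42 = -570
|d|² = 484 + 49 = 533,  |d| = √533 ≈ 23.086793
|e|² = 576 + 36 = 612,  |e| = √612 ≈ 24.738634
cos θ = -570 / (23.086793 · 24.738634) ≈ -0.99801
θ = arccos(-0.99801) ≈ 176.4°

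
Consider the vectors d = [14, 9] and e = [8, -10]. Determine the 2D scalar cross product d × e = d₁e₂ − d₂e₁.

-212

14·(-10) - 9·8 = -140 - 72 = -212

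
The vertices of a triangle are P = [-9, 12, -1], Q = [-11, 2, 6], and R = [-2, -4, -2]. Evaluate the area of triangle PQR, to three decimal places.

PQ = (-2, -10, 7),  PR = (7, -16, -1)
i: (-10)·(-1) - 7·(-16) = 10 - (-112) = 122
j: 7·7 - (-2)·(-1) = 49 - 2 = 47
k: (-2)·(-16) - (-10)·7 = 32 - (-70) = 102
PQ × PR = (122, 47, 102)
|PQ × PR| = √27497 ≈ 165.8222
area = ½ · 165.8222 ≈ 82.911

82.911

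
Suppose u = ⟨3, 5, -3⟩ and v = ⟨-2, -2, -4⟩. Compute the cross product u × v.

i: 5·(-4) - (-3)·(-2) = -20 - 6 = -26
j: (-3)·(-2) - 3·(-4) = 6 - (-12) = 18
k: 3·(-2) - 5·(-2) = -6 - (-10) = 4
u × v = (-26, 18, 4)

(-26, 18, 4)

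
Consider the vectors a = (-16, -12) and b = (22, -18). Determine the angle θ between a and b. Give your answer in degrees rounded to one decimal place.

103.8

a · b = (-16)·22 + (-12)·(-18) = -352 + 216 = -136
|a|² = 256 + 144 = 400,  |a| = √400 ≈ 20.000000
|b|² = 484 + 324 = 808,  |b| = √808 ≈ 28.425341
cos θ = -136 / (20.000000 · 28.425341) ≈ -0.23922
θ = arccos(-0.23922) ≈ 103.8°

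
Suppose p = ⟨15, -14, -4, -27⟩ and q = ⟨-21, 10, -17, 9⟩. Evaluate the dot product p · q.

p · q = 15·(-21) + (-14)·10 + (-4)·(-17) + (-27)·9 = -315 - 140 + 68 - 243 = -630

-630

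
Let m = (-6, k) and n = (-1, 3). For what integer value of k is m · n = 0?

m · n = (-6)·(-1) + k·3 = 6 + 3k
Set equal to 0: 3k = -6, so k = -2.

-2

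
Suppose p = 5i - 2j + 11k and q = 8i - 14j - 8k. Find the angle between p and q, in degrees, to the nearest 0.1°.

p · q = 5·8 + (-2)·(-14) + 11·(-8) = 40 + 28 - 88 = -20
|p|² = 25 + 4 + 121 = 150,  |p| = √150 ≈ 12.247449
|q|² = 64 + 196 + 64 = 324,  |q| = √324 ≈ 18.000000
cos θ = -20 / (12.247449 · 18.000000) ≈ -0.09072
θ = arccos(-0.09072) ≈ 95.2°

95.2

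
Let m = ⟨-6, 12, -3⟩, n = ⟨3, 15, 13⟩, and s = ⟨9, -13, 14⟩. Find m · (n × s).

n × s:
i: 15·14 - 13·(-13) = 210 - (-169) = 379
j: 13·9 - 3·14 = 117 - 42 = 75
k: 3·(-13) - 15·9 = -39 - 135 = -174
n × s = (379, 75, -174)
m · (n × s) = (-6)·379 + 12·75 + (-3)·(-174) = -2274 + 900 + 522 = -852

-852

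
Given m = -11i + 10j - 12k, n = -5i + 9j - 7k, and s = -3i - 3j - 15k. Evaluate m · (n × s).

672

n × s:
i: 9·(-15) - (-7)·(-3) = -135 - 21 = -156
j: (-7)·(-3) - (-5)·(-15) = 21 - 75 = -54
k: (-5)·(-3) - 9·(-3) = 15 - (-27) = 42
n × s = (-156, -54, 42)
m · (n × s) = (-11)·(-156) + 10·(-54) + (-12)·42 = 1716 - 540 - 504 = 672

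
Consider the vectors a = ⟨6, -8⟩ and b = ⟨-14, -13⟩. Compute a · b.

20

a · b = 6·(-14) + (-8)·(-13) = -84 + 104 = 20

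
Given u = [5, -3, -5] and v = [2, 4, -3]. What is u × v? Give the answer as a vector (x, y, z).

i: (-3)·(-3) - (-5)·4 = 9 - (-20) = 29
j: (-5)·2 - 5·(-3) = -10 - (-15) = 5
k: 5·4 - (-3)·2 = 20 - (-6) = 26
u × v = (29, 5, 26)

(29, 5, 26)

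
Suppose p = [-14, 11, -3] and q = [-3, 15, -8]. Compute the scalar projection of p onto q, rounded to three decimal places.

13.381

p · q = (-14)·(-3) + 11·15 + (-3)·(-8) = 42 + 165 + 24 = 231
|q| = √(9 + 225 + 64) = √298 ≈ 17.2627
comp_q p = 231 / √298 ≈ 13.381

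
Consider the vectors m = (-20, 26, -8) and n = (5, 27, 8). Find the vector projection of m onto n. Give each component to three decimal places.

(3.289, 17.758, 5.262)

m · n = (-20)·5 + 26·27 + (-8)·8 = -100 + 702 - 64 = 538
|n|² = 25 + 729 + 64 = 818
proj_n m = (538/818) · (5, 27, 8) ≈ (3.289, 17.758, 5.262)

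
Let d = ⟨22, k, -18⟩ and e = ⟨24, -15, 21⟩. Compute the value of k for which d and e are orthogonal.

d · e = 22·24 + k·(-15) + (-18)·21 = 150 - 15k
Set equal to 0: -15k = -150, so k = 10.

10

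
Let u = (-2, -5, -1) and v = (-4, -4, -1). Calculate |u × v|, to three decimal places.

i: (-5)·(-1) - (-1)·(-4) = 5 - 4 = 1
j: (-1)·(-4) - (-2)·(-1) = 4 - 2 = 2
k: (-2)·(-4) - (-5)·(-4) = 8 - 20 = -12
u × v = (1, 2, -12)
|u × v| = √(1² + 2² + (-12)²) = √149 ≈ 12.2066

12.207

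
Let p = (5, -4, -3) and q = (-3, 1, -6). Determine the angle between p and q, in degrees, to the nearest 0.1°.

91.2

p · q = 5·(-3) + (-4)·1 + (-3)·(-6) = -15 - 4 + 18 = -1
|p|² = 25 + 16 + 9 = 50,  |p| = √50 ≈ 7.071068
|q|² = 9 + 1 + 36 = 46,  |q| = √46 ≈ 6.782330
cos θ = -1 / (7.071068 · 6.782330) ≈ -0.02085
θ = arccos(-0.02085) ≈ 91.2°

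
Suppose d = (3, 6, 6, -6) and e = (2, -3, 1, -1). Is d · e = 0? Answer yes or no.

d · e = 3·2 + 6·(-3) + 6·1 + (-6)·(-1) = 6 - 18 + 6 + 6 = 0
Zero, so the vectors are orthogonal.

yes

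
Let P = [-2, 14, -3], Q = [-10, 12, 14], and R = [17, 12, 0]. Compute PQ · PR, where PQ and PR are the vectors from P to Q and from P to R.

PQ = Q − P = (-8, -2, 17)
PR = R − P = (19, -2, 3)
PQ · PR = (-8)·19 + (-2)·(-2) + 17·3 = -152 + 4 + 51 = -97

-97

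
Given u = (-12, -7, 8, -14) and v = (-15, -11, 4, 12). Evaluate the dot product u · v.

121

u · v = (-12)·(-15) + (-7)·(-11) + 8·4 + (-14)·12 = 180 + 77 + 32 - 168 = 121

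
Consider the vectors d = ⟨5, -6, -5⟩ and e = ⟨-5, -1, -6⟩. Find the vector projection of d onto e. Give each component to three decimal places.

d · e = 5·(-5) + (-6)·(-1) + (-5)·(-6) = -25 + 6 + 30 = 11
|e|² = 25 + 1 + 36 = 62
proj_e d = (11/62) · (-5, -1, -6) ≈ (-0.887, -0.177, -1.065)

(-0.887, -0.177, -1.065)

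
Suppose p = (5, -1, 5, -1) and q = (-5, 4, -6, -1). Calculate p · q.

-58

p · q = 5·(-5) + (-1)·4 + 5·(-6) + (-1)·(-1) = -25 - 4 - 30 + 1 = -58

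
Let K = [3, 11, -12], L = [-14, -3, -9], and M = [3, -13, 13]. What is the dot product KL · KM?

KL = L − K = (-17, -14, 3)
KM = M − K = (0, -24, 25)
KL · KM = (-17)·0 + (-14)·(-24) + 3·25 = 0 + 336 + 75 = 411

411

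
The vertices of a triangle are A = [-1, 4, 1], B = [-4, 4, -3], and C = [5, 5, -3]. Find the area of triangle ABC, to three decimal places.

18.173

AB = (-3, 0, -4),  AC = (6, 1, -4)
i: 0·(-4) - (-4)·1 = 0 - (-4) = 4
j: (-4)·6 - (-3)·(-4) = -24 - 12 = -36
k: (-3)·1 - 0·6 = -3 - 0 = -3
AB × AC = (4, -36, -3)
|AB × AC| = √1321 ≈ 36.3456
area = ½ · 36.3456 ≈ 18.173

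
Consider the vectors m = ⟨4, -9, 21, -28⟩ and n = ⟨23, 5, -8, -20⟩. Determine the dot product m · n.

439

m · n = 4·23 + (-9)·5 + 21·(-8) + (-28)·(-20) = 92 - 45 - 168 + 560 = 439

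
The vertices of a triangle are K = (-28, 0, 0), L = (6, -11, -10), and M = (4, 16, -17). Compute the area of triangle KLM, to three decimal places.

497.441

KL = (34, -11, -10),  KM = (32, 16, -17)
i: (-11)·(-17) - (-10)·16 = 187 - (-160) = 347
j: (-10)·32 - 34·(-17) = -320 - (-578) = 258
k: 34·16 - (-11)·32 = 544 - (-352) = 896
KL × KM = (347, 258, 896)
|KL × KM| = √989789 ≈ 994.8814
area = ½ · 994.8814 ≈ 497.441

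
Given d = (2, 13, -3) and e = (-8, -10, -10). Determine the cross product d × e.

i: 13·(-10) - (-3)·(-10) = -130 - 30 = -160
j: (-3)·(-8) - 2·(-10) = 24 - (-20) = 44
k: 2·(-10) - 13·(-8) = -20 - (-104) = 84
d × e = (-160, 44, 84)

(-160, 44, 84)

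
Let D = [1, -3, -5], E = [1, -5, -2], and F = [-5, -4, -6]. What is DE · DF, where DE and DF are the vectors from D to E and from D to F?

-1

DE = E − D = (0, -2, 3)
DF = F − D = (-6, -1, -1)
DE · DF = 0·(-6) + (-2)·(-1) + 3·(-1) = 0 + 2 - 3 = -1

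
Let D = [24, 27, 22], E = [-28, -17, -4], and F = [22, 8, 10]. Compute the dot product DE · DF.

1252

DE = E − D = (-52, -44, -26)
DF = F − D = (-2, -19, -12)
DE · DF = (-52)·(-2) + (-44)·(-19) + (-26)·(-12) = 104 + 836 + 312 = 1252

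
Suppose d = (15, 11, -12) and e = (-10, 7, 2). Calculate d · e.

d · e = 15·(-10) + 11·7 + (-12)·2 = -150 + 77 - 24 = -97

-97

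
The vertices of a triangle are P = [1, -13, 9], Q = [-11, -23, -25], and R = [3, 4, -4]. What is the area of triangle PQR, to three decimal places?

382.523

PQ = (-12, -10, -34),  PR = (2, 17, -13)
i: (-10)·(-13) - (-34)·17 = 130 - (-578) = 708
j: (-34)·2 - (-12)·(-13) = -68 - 156 = -224
k: (-12)·17 - (-10)·2 = -204 - (-20) = -184
PQ × PR = (708, -224, -184)
|PQ × PR| = √585296 ≈ 765.0464
area = ½ · 765.0464 ≈ 382.523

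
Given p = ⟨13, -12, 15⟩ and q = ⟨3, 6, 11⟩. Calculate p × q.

i: (-12)·11 - 15·6 = -132 - 90 = -222
j: 15·3 - 13·11 = 45 - 143 = -98
k: 13·6 - (-12)·3 = 78 - (-36) = 114
p × q = (-222, -98, 114)

(-222, -98, 114)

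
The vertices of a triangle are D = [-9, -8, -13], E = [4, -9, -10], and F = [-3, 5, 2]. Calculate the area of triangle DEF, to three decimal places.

127.348

DE = (13, -1, 3),  DF = (6, 13, 15)
i: (-1)·15 - 3·13 = -15 - 39 = -54
j: 3·6 - 13·15 = 18 - 195 = -177
k: 13·13 - (-1)·6 = 169 - (-6) = 175
DE × DF = (-54, -177, 175)
|DE × DF| = √64870 ≈ 254.6959
area = ½ · 254.6959 ≈ 127.348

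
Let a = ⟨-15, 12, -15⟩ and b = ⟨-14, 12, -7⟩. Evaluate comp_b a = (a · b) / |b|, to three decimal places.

a · b = (-15)·(-14) + 12·12 + (-15)·(-7) = 210 + 144 + 105 = 459
|b| = √(196 + 144 + 49) = √389 ≈ 19.7231
comp_b a = 459 / √389 ≈ 23.272

23.272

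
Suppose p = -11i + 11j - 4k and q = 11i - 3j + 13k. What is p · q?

p · q = (-11)·11 + 11·(-3) + (-4)·13 = -121 - 33 - 52 = -206

-206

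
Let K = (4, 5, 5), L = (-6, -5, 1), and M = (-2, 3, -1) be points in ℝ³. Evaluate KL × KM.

KL = (-10, -10, -4)
KM = (-6, -2, -6)
i: (-10)·(-6) - (-4)·(-2) = 60 - 8 = 52
j: (-4)·(-6) - (-10)·(-6) = 24 - 60 = -36
k: (-10)·(-2) - (-10)·(-6) = 20 - 60 = -40
KL × KM = (52, -36, -40)

(52, -36, -40)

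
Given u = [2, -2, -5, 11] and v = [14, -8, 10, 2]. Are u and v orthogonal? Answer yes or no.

u · v = 2·14 + (-2)·(-8) + (-5)·10 + 11·2 = 28 + 16 - 50 + 22 = 16
Nonzero, so the vectors are not orthogonal.

no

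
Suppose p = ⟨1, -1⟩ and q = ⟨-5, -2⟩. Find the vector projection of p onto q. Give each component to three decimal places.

p · q = 1·(-5) + (-1)·(-2) = -5 + 2 = -3
|q|² = 25 + 4 = 29
proj_q p = (-3/29) · (-5, -2) ≈ (0.517, 0.207)

(0.517, 0.207)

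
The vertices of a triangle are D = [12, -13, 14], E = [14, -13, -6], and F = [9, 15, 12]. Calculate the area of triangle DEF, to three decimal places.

DE = (2, 0, -20),  DF = (-3, 28, -2)
i: 0·(-2) - (-20)·28 = 0 - (-560) = 560
j: (-20)·(-3) - 2·(-2) = 60 - (-4) = 64
k: 2·28 - 0·(-3) = 56 - 0 = 56
DE × DF = (560, 64, 56)
|DE × DF| = √320832 ≈ 566.4203
area = ½ · 566.4203 ≈ 283.210

283.210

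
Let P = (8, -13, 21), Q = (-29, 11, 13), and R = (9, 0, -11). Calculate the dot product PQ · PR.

531

PQ = Q − P = (-37, 24, -8)
PR = R − P = (1, 13, -32)
PQ · PR = (-37)·1 + 24·13 + (-8)·(-32) = -37 + 312 + 256 = 531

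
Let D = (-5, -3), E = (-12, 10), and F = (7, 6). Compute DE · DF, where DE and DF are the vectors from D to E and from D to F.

DE = E − D = (-7, 13)
DF = F − D = (12, 9)
DE · DF = (-7)·12 + 13·9 = -84 + 117 = 33

33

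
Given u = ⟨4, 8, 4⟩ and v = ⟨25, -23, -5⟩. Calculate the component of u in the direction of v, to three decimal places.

u · v = 4·25 + 8·(-23) + 4·(-5) = 100 - 184 - 20 = -104
|v| = √(625 + 529 + 25) = √1179 ≈ 34.3366
comp_v u = -104 / √1179 ≈ -3.029

-3.029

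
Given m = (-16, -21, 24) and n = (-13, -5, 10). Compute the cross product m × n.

(-90, -152, -193)

i: (-21)·10 - 24·(-5) = -210 - (-120) = -90
j: 24·(-13) - (-16)·10 = -312 - (-160) = -152
k: (-16)·(-5) - (-21)·(-13) = 80 - 273 = -193
m × n = (-90, -152, -193)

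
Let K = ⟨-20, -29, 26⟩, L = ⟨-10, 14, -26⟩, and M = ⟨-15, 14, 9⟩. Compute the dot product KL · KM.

KL = L − K = (10, 43, -52)
KM = M − K = (5, 43, -17)
KL · KM = 10·5 + 43·43 + (-52)·(-17) = 50 + 1849 + 884 = 2783

2783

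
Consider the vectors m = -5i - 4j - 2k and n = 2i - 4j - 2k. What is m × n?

i: (-4)·(-2) - (-2)·(-4) = 8 - 8 = 0
j: (-2)·2 - (-5)·(-2) = -4 - 10 = -14
k: (-5)·(-4) - (-4)·2 = 20 - (-8) = 28
m × n = (0, -14, 28)

(0, -14, 28)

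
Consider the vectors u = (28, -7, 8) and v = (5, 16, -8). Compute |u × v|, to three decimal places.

i: (-7)·(-8) - 8·16 = 56 - 128 = -72
j: 8·5 - 28·(-8) = 40 - (-224) = 264
k: 28·16 - (-7)·5 = 448 - (-35) = 483
u × v = (-72, 264, 483)
|u × v| = √((-72)² + 264² + 483²) = √308169 ≈ 555.1297

555.130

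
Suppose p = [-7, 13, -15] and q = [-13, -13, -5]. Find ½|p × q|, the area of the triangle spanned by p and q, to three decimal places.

200.499

i: 13·(-5) - (-15)·(-13) = -65 - 195 = -260
j: (-15)·(-13) - (-7)·(-5) = 195 - 35 = 160
k: (-7)·(-13) - 13·(-13) = 91 - (-169) = 260
p × q = (-260, 160, 260)
|p × q| = √((-260)² + 160² + 260²) = √160800 ≈ 400.9988
area = ½ · 400.9988 ≈ 200.499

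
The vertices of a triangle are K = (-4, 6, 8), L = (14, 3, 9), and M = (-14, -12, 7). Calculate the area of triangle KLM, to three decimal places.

KL = (18, -3, 1),  KM = (-10, -18, -1)
i: (-3)·(-1) - 1·(-18) = 3 - (-18) = 21
j: 1·(-10) - 18·(-1) = -10 - (-18) = 8
k: 18·(-18) - (-3)·(-10) = -324 - 30 = -354
KL × KM = (21, 8, -354)
|KL × KM| = √125821 ≈ 354.7126
area = ½ · 354.7126 ≈ 177.356

177.356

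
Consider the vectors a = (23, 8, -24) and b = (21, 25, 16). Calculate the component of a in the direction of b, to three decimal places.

a · b = 23·21 + 8·25 + (-24)·16 = 483 + 200 - 384 = 299
|b| = √(441 + 625 + 256) = √1322 ≈ 36.3593
comp_b a = 299 / √1322 ≈ 8.223

8.223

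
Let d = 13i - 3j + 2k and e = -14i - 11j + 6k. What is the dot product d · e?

-137

d · e = 13·(-14) + (-3)·(-11) + 2·6 = -182 + 33 + 12 = -137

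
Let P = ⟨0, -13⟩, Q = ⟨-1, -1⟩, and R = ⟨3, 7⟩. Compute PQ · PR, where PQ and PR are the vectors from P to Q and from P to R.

PQ = Q − P = (-1, 12)
PR = R − P = (3, 20)
PQ · PR = (-1)·3 + 12·20 = -3 + 240 = 237

237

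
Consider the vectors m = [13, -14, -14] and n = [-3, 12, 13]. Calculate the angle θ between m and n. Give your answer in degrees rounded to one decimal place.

m · n = 13·(-3) + (-14)·12 + (-14)·13 = -39 - 168 - 182 = -389
|m|² = 169 + 196 + 196 = 561,  |m| = √561 ≈ 23.685439
|n|² = 9 + 144 + 169 = 322,  |n| = √322 ≈ 17.944358
cos θ = -389 / (23.685439 · 17.944358) ≈ -0.91525
θ = arccos(-0.91525) ≈ 156.2°

156.2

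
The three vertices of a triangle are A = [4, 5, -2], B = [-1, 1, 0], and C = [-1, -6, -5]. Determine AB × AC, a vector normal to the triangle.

AB = (-5, -4, 2)
AC = (-5, -11, -3)
i: (-4)·(-3) - 2·(-11) = 12 - (-22) = 34
j: 2·(-5) - (-5)·(-3) = -10 - 15 = -25
k: (-5)·(-11) - (-4)·(-5) = 55 - 20 = 35
AB × AC = (34, -25, 35)

(34, -25, 35)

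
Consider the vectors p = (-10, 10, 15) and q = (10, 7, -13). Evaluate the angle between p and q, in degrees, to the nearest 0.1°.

127.7

p · q = (-10)·10 + 10·7 + 15·(-13) = -100 + 70 - 195 = -225
|p|² = 100 + 100 + 225 = 425,  |p| = √425 ≈ 20.615528
|q|² = 100 + 49 + 169 = 318,  |q| = √318 ≈ 17.832555
cos θ = -225 / (20.615528 · 17.832555) ≈ -0.61203
θ = arccos(-0.61203) ≈ 127.7°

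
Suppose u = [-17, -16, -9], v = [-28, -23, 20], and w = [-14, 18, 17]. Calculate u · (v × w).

v × w:
i: (-23)·17 - 20·18 = -391 - 360 = -751
j: 20·(-14) - (-28)·17 = -280 - (-476) = 196
k: (-28)·18 - (-23)·(-14) = -504 - 322 = -826
v × w = (-751, 196, -826)
u · (v × w) = (-17)·(-751) + (-16)·196 + (-9)·(-826) = 12767 - 3136 + 7434 = 17065

17065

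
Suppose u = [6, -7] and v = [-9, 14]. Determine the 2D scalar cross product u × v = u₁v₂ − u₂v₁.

6·14 - (-7)·(-9) = 84 - 63 = 21

21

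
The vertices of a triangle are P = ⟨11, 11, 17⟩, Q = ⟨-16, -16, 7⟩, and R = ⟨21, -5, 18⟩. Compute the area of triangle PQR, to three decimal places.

PQ = (-27, -27, -10),  PR = (10, -16, 1)
i: (-27)·1 - (-10)·(-16) = -27 - 160 = -187
j: (-10)·10 - (-27)·1 = -100 - (-27) = -73
k: (-27)·(-16) - (-27)·10 = 432 - (-270) = 702
PQ × PR = (-187, -73, 702)
|PQ × PR| = √533102 ≈ 730.1383
area = ½ · 730.1383 ≈ 365.069

365.069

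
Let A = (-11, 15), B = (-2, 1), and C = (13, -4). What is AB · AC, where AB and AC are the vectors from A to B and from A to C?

482

AB = B − A = (9, -14)
AC = C − A = (24, -19)
AB · AC = 9·24 + (-14)·(-19) = 216 + 266 = 482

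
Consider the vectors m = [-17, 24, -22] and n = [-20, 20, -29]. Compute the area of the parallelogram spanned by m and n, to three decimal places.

i: 24·(-29) - (-22)·20 = -696 - (-440) = -256
j: (-22)·(-20) - (-17)·(-29) = 440 - 493 = -53
k: (-17)·20 - 24·(-20) = -340 - (-480) = 140
m × n = (-256, -53, 140)
|m × n| = √((-256)² + (-53)² + 140²) = √87945 ≈ 296.5552

296.555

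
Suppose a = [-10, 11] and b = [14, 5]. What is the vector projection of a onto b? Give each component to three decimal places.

a · b = (-10)·14 + 11·5 = -140 + 55 = -85
|b|² = 196 + 25 = 221
proj_b a = (-85/221) · (14, 5) ≈ (-5.385, -1.923)

(-5.385, -1.923)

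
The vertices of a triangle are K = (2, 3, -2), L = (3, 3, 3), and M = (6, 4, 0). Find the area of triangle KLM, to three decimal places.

KL = (1, 0, 5),  KM = (4, 1, 2)
i: 0·2 - 5·1 = 0 - 5 = -5
j: 5·4 - 1·2 = 20 - 2 = 18
k: 1·1 - 0·4 = 1 - 0 = 1
KL × KM = (-5, 18, 1)
|KL × KM| = √350 ≈ 18.7083
area = ½ · 18.7083 ≈ 9.354

9.354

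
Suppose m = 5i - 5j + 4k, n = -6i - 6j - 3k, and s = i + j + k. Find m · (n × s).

-30

n × s:
i: (-6)·1 - (-3)·1 = -6 - (-3) = -3
j: (-3)·1 - (-6)·1 = -3 - (-6) = 3
k: (-6)·1 - (-6)·1 = -6 - (-6) = 0
n × s = (-3, 3, 0)
m · (n × s) = 5·(-3) + (-5)·3 + 4·0 = -15 - 15 + 0 = -30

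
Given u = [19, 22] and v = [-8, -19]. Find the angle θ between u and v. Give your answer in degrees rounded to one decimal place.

u · v = 19·(-8) + 22·(-19) = -152 - 418 = -570
|u|² = 361 + 484 = 845,  |u| = √845 ≈ 29.068884
|v|² = 64 + 361 = 425,  |v| = √425 ≈ 20.615528
cos θ = -570 / (29.068884 · 20.615528) ≈ -0.95116
θ = arccos(-0.95116) ≈ 162.0°

162.0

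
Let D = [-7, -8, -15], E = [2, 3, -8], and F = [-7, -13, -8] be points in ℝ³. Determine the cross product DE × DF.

DE = (9, 11, 7)
DF = (0, -5, 7)
i: 11·7 - 7·(-5) = 77 - (-35) = 112
j: 7·0 - 9·7 = 0 - 63 = -63
k: 9·(-5) - 11·0 = -45 - 0 = -45
DE × DF = (112, -63, -45)

(112, -63, -45)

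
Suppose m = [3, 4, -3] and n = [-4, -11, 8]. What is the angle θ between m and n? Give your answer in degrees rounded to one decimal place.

165.4

m · n = 3·(-4) + 4·(-11) + (-3)·8 = -12 - 44 - 24 = -80
|m|² = 9 + 16 + 9 = 34,  |m| = √34 ≈ 5.830952
|n|² = 16 + 121 + 64 = 201,  |n| = √201 ≈ 14.177447
cos θ = -80 / (5.830952 · 14.177447) ≈ -0.96773
θ = arccos(-0.96773) ≈ 165.4°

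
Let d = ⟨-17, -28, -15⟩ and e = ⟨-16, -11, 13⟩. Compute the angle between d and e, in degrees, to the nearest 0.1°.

d · e = (-17)·(-16) + (-28)·(-11) + (-15)·13 = 272 + 308 - 195 = 385
|d|² = 289 + 784 + 225 = 1298,  |d| = √1298 ≈ 36.027767
|e|² = 256 + 121 + 169 = 546,  |e| = √546 ≈ 23.366643
cos θ = 385 / (36.027767 · 23.366643) ≈ 0.45733
θ = arccos(0.45733) ≈ 62.8°

62.8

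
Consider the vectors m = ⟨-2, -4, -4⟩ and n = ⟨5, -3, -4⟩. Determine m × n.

(4, -28, 26)

i: (-4)·(-4) - (-4)·(-3) = 16 - 12 = 4
j: (-4)·5 - (-2)·(-4) = -20 - 8 = -28
k: (-2)·(-3) - (-4)·5 = 6 - (-20) = 26
m × n = (4, -28, 26)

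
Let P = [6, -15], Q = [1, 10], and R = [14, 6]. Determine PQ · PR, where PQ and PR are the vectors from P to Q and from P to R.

485

PQ = Q − P = (-5, 25)
PR = R − P = (8, 21)
PQ · PR = (-5)·8 + 25·21 = -40 + 525 = 485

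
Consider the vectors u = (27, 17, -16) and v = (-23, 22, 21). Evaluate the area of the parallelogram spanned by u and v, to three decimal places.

1229.840

i: 17·21 - (-16)·22 = 357 - (-352) = 709
j: (-16)·(-23) - 27·21 = 368 - 567 = -199
k: 27·22 - 17·(-23) = 594 - (-391) = 985
u × v = (709, -199, 985)
|u × v| = √(709² + (-199)² + 985²) = √1512507 ≈ 1229.8402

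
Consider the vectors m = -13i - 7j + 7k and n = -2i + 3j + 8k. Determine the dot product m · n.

61

m · n = (-13)·(-2) + (-7)·3 + 7·8 = 26 - 21 + 56 = 61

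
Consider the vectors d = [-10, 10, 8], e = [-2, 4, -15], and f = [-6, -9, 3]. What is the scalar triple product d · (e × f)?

e × f:
i: 4·3 - (-15)·(-9) = 12 - 135 = -123
j: (-15)·(-6) - (-2)·3 = 90 - (-6) = 96
k: (-2)·(-9) - 4·(-6) = 18 - (-24) = 42
e × f = (-123, 96, 42)
d · (e × f) = (-10)·(-123) + 10·96 + 8·42 = 1230 + 960 + 336 = 2526

2526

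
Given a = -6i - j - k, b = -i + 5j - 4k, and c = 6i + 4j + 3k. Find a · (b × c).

b × c:
i: 5·3 - (-4)·4 = 15 - (-16) = 31
j: (-4)·6 - (-1)·3 = -24 - (-3) = -21
k: (-1)·4 - 5·6 = -4 - 30 = -34
b × c = (31, -21, -34)
a · (b × c) = (-6)·31 + (-1)·(-21) + (-1)·(-34) = -186 + 21 + 34 = -131

-131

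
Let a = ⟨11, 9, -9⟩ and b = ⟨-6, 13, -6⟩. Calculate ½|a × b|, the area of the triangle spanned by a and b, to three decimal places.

119.560

i: 9·(-6) - (-9)·13 = -54 - (-117) = 63
j: (-9)·(-6) - 11·(-6) = 54 - (-66) = 120
k: 11·13 - 9·(-6) = 143 - (-54) = 197
a × b = (63, 120, 197)
|a × b| = √(63² + 120² + 197²) = √57178 ≈ 239.1192
area = ½ · 239.1192 ≈ 119.560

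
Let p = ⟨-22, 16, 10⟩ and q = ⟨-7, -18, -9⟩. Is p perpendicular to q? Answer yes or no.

p · q = (-22)·(-7) + 16·(-18) + 10·(-9) = 154 - 288 - 90 = -224
Nonzero, so the vectors are not orthogonal.

no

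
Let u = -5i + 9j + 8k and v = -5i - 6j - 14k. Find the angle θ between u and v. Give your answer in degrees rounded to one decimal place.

u · v = (-5)·(-5) + 9·(-6) + 8·(-14) = 25 - 54 - 112 = -141
|u|² = 25 + 81 + 64 = 170,  |u| = √170 ≈ 13.038405
|v|² = 25 + 36 + 196 = 257,  |v| = √257 ≈ 16.031220
cos θ = -141 / (13.038405 · 16.031220) ≈ -0.67457
θ = arccos(-0.67457) ≈ 132.4°

132.4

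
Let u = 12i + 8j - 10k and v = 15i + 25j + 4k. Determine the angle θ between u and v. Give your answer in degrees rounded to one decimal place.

48.8

u · v = 12·15 + 8·25 + (-10)·4 = 180 + 200 - 40 = 340
|u|² = 144 + 64 + 100 = 308,  |u| = √308 ≈ 17.549929
|v|² = 225 + 625 + 16 = 866,  |v| = √866 ≈ 29.427878
cos θ = 340 / (17.549929 · 29.427878) ≈ 0.65833
θ = arccos(0.65833) ≈ 48.8°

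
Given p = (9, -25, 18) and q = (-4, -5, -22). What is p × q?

(640, 126, -145)

i: (-25)·(-22) - 18·(-5) = 550 - (-90) = 640
j: 18·(-4) - 9·(-22) = -72 - (-198) = 126
k: 9·(-5) - (-25)·(-4) = -45 - 100 = -145
p × q = (640, 126, -145)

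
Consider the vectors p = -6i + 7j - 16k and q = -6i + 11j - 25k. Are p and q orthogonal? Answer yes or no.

no

p · q = (-6)·(-6) + 7·11 + (-16)·(-25) = 36 + 77 + 400 = 513
Nonzero, so the vectors are not orthogonal.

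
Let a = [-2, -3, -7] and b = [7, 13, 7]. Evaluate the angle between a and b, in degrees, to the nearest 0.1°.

a · b = (-2)·7 + (-3)·13 + (-7)·7 = -14 - 39 - 49 = -102
|a|² = 4 + 9 + 49 = 62,  |a| = √62 ≈ 7.874008
|b|² = 49 + 169 + 49 = 267,  |b| = √267 ≈ 16.340135
cos θ = -102 / (7.874008 · 16.340135) ≈ -0.79277
θ = arccos(-0.79277) ≈ 142.4°

142.4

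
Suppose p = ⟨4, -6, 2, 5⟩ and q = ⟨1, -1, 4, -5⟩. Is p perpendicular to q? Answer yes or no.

p · q = 4·1 + (-6)·(-1) + 2·4 + 5·(-5) = 4 + 6 + 8 - 25 = -7
Nonzero, so the vectors are not orthogonal.

no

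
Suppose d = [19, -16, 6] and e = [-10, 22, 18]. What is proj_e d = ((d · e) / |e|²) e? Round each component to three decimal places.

(4.780, -10.515, -8.604)

d · e = 19·(-10) + (-16)·22 + 6·18 = -190 - 352 + 108 = -434
|e|² = 100 + 484 + 324 = 908
proj_e d = (-434/908) · (-10, 22, 18) ≈ (4.780, -10.515, -8.604)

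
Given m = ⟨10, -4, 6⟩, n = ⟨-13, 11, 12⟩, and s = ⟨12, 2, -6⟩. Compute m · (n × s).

-2112

n × s:
i: 11·(-6) - 12·2 = -66 - 24 = -90
j: 12·12 - (-13)·(-6) = 144 - 78 = 66
k: (-13)·2 - 11·12 = -26 - 132 = -158
n × s = (-90, 66, -158)
m · (n × s) = 10·(-90) + (-4)·66 + 6·(-158) = -900 - 264 - 948 = -2112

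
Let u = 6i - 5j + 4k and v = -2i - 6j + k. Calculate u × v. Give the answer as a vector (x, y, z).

(19, -14, -46)

i: (-5)·1 - 4·(-6) = -5 - (-24) = 19
j: 4·(-2) - 6·1 = -8 - 6 = -14
k: 6·(-6) - (-5)·(-2) = -36 - 10 = -46
u × v = (19, -14, -46)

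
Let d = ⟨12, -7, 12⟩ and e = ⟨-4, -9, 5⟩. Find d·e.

d · e = 12·(-4) + (-7)·(-9) + 12·5 = -48 + 63 + 60 = 75

75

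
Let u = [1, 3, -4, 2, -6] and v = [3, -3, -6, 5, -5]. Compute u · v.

u · v = 1·3 + 3·(-3) + (-4)·(-6) + 2·5 + (-6)·(-5) = 3 - 9 + 24 + 10 + 30 = 58

58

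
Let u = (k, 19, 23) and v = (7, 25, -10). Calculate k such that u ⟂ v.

u · v = k·7 + 19·25 + 23·(-10) = 245 + 7k
Set equal to 0: 7k = -245, so k = -35.

-35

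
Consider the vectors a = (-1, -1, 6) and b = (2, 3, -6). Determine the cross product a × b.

(-12, 6, -1)

i: (-1)·(-6) - 6·3 = 6 - 18 = -12
j: 6·2 - (-1)·(-6) = 12 - 6 = 6
k: (-1)·3 - (-1)·2 = -3 - (-2) = -1
a × b = (-12, 6, -1)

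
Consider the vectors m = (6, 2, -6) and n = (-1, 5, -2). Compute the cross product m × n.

i: 2·(-2) - (-6)·5 = -4 - (-30) = 26
j: (-6)·(-1) - 6·(-2) = 6 - (-12) = 18
k: 6·5 - 2·(-1) = 30 - (-2) = 32
m × n = (26, 18, 32)

(26, 18, 32)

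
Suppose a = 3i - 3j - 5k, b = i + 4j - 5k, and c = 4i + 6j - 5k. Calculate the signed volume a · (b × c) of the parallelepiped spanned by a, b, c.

125

b × c:
i: 4·(-5) - (-5)·6 = -20 - (-30) = 10
j: (-5)·4 - 1·(-5) = -20 - (-5) = -15
k: 1·6 - 4·4 = 6 - 16 = -10
b × c = (10, -15, -10)
a · (b × c) = 3·10 + (-3)·(-15) + (-5)·(-10) = 30 + 45 + 50 = 125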